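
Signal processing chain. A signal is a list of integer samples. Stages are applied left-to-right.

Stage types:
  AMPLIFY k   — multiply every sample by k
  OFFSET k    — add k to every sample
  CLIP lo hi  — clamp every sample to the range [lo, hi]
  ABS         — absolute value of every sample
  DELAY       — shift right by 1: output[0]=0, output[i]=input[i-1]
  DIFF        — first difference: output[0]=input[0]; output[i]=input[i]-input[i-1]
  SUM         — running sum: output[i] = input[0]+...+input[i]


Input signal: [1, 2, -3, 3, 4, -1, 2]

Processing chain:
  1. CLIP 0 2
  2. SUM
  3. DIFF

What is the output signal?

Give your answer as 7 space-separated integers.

Answer: 1 2 0 2 2 0 2

Derivation:
Input: [1, 2, -3, 3, 4, -1, 2]
Stage 1 (CLIP 0 2): clip(1,0,2)=1, clip(2,0,2)=2, clip(-3,0,2)=0, clip(3,0,2)=2, clip(4,0,2)=2, clip(-1,0,2)=0, clip(2,0,2)=2 -> [1, 2, 0, 2, 2, 0, 2]
Stage 2 (SUM): sum[0..0]=1, sum[0..1]=3, sum[0..2]=3, sum[0..3]=5, sum[0..4]=7, sum[0..5]=7, sum[0..6]=9 -> [1, 3, 3, 5, 7, 7, 9]
Stage 3 (DIFF): s[0]=1, 3-1=2, 3-3=0, 5-3=2, 7-5=2, 7-7=0, 9-7=2 -> [1, 2, 0, 2, 2, 0, 2]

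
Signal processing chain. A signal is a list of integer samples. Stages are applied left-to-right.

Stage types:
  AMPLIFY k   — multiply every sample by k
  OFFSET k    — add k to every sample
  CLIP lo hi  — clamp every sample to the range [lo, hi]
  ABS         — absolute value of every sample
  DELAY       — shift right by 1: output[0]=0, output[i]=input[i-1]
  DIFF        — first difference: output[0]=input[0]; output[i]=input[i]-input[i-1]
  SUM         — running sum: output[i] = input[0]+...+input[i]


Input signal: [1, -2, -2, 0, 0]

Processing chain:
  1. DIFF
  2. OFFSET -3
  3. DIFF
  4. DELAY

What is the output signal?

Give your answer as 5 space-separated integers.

Input: [1, -2, -2, 0, 0]
Stage 1 (DIFF): s[0]=1, -2-1=-3, -2--2=0, 0--2=2, 0-0=0 -> [1, -3, 0, 2, 0]
Stage 2 (OFFSET -3): 1+-3=-2, -3+-3=-6, 0+-3=-3, 2+-3=-1, 0+-3=-3 -> [-2, -6, -3, -1, -3]
Stage 3 (DIFF): s[0]=-2, -6--2=-4, -3--6=3, -1--3=2, -3--1=-2 -> [-2, -4, 3, 2, -2]
Stage 4 (DELAY): [0, -2, -4, 3, 2] = [0, -2, -4, 3, 2] -> [0, -2, -4, 3, 2]

Answer: 0 -2 -4 3 2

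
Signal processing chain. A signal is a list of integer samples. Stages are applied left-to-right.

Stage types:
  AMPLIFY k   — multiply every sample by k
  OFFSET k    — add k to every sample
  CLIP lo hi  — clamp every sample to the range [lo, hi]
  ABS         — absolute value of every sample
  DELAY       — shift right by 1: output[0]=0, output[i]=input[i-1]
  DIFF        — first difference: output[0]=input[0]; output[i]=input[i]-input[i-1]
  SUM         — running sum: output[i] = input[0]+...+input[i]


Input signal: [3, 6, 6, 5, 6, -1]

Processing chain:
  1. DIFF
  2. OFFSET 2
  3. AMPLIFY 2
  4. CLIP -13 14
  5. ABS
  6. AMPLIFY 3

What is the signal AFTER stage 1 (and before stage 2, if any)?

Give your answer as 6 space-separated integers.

Input: [3, 6, 6, 5, 6, -1]
Stage 1 (DIFF): s[0]=3, 6-3=3, 6-6=0, 5-6=-1, 6-5=1, -1-6=-7 -> [3, 3, 0, -1, 1, -7]

Answer: 3 3 0 -1 1 -7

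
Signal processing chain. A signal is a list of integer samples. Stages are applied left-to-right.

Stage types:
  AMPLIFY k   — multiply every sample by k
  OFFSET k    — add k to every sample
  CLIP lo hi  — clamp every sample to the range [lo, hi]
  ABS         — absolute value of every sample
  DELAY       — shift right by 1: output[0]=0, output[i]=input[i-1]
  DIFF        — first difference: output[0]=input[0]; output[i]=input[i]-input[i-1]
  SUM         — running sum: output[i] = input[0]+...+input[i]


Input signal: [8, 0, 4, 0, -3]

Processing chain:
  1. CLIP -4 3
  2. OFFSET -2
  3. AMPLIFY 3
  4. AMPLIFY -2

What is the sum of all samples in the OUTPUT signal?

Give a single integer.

Answer: 42

Derivation:
Input: [8, 0, 4, 0, -3]
Stage 1 (CLIP -4 3): clip(8,-4,3)=3, clip(0,-4,3)=0, clip(4,-4,3)=3, clip(0,-4,3)=0, clip(-3,-4,3)=-3 -> [3, 0, 3, 0, -3]
Stage 2 (OFFSET -2): 3+-2=1, 0+-2=-2, 3+-2=1, 0+-2=-2, -3+-2=-5 -> [1, -2, 1, -2, -5]
Stage 3 (AMPLIFY 3): 1*3=3, -2*3=-6, 1*3=3, -2*3=-6, -5*3=-15 -> [3, -6, 3, -6, -15]
Stage 4 (AMPLIFY -2): 3*-2=-6, -6*-2=12, 3*-2=-6, -6*-2=12, -15*-2=30 -> [-6, 12, -6, 12, 30]
Output sum: 42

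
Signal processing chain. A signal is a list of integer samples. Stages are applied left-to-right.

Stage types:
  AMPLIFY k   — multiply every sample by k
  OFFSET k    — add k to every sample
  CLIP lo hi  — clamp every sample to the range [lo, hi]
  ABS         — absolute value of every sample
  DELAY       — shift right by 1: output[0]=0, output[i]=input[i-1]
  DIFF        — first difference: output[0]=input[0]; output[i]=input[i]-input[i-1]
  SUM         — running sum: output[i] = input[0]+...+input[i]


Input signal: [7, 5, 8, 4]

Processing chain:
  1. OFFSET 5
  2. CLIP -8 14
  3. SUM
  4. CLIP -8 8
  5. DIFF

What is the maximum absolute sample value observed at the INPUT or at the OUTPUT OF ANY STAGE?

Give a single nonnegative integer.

Answer: 44

Derivation:
Input: [7, 5, 8, 4] (max |s|=8)
Stage 1 (OFFSET 5): 7+5=12, 5+5=10, 8+5=13, 4+5=9 -> [12, 10, 13, 9] (max |s|=13)
Stage 2 (CLIP -8 14): clip(12,-8,14)=12, clip(10,-8,14)=10, clip(13,-8,14)=13, clip(9,-8,14)=9 -> [12, 10, 13, 9] (max |s|=13)
Stage 3 (SUM): sum[0..0]=12, sum[0..1]=22, sum[0..2]=35, sum[0..3]=44 -> [12, 22, 35, 44] (max |s|=44)
Stage 4 (CLIP -8 8): clip(12,-8,8)=8, clip(22,-8,8)=8, clip(35,-8,8)=8, clip(44,-8,8)=8 -> [8, 8, 8, 8] (max |s|=8)
Stage 5 (DIFF): s[0]=8, 8-8=0, 8-8=0, 8-8=0 -> [8, 0, 0, 0] (max |s|=8)
Overall max amplitude: 44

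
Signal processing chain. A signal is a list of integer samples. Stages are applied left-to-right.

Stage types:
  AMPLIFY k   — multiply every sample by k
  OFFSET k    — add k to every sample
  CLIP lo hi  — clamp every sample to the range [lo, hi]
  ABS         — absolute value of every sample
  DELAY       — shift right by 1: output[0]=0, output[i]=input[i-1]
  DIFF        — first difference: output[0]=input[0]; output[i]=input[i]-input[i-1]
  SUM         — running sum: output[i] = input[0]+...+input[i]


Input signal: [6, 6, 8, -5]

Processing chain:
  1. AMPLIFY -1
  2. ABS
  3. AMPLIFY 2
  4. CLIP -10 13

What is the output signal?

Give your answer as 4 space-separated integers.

Answer: 12 12 13 10

Derivation:
Input: [6, 6, 8, -5]
Stage 1 (AMPLIFY -1): 6*-1=-6, 6*-1=-6, 8*-1=-8, -5*-1=5 -> [-6, -6, -8, 5]
Stage 2 (ABS): |-6|=6, |-6|=6, |-8|=8, |5|=5 -> [6, 6, 8, 5]
Stage 3 (AMPLIFY 2): 6*2=12, 6*2=12, 8*2=16, 5*2=10 -> [12, 12, 16, 10]
Stage 4 (CLIP -10 13): clip(12,-10,13)=12, clip(12,-10,13)=12, clip(16,-10,13)=13, clip(10,-10,13)=10 -> [12, 12, 13, 10]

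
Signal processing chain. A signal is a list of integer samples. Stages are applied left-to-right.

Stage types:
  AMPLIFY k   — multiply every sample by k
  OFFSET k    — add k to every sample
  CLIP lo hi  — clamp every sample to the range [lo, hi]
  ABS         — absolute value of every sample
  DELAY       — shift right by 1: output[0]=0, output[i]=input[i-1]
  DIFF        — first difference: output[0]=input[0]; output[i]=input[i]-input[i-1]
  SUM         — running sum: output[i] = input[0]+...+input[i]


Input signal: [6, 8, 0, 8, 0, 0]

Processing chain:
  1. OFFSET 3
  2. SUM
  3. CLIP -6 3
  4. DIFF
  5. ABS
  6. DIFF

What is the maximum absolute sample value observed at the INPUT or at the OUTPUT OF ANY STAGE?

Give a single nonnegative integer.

Answer: 40

Derivation:
Input: [6, 8, 0, 8, 0, 0] (max |s|=8)
Stage 1 (OFFSET 3): 6+3=9, 8+3=11, 0+3=3, 8+3=11, 0+3=3, 0+3=3 -> [9, 11, 3, 11, 3, 3] (max |s|=11)
Stage 2 (SUM): sum[0..0]=9, sum[0..1]=20, sum[0..2]=23, sum[0..3]=34, sum[0..4]=37, sum[0..5]=40 -> [9, 20, 23, 34, 37, 40] (max |s|=40)
Stage 3 (CLIP -6 3): clip(9,-6,3)=3, clip(20,-6,3)=3, clip(23,-6,3)=3, clip(34,-6,3)=3, clip(37,-6,3)=3, clip(40,-6,3)=3 -> [3, 3, 3, 3, 3, 3] (max |s|=3)
Stage 4 (DIFF): s[0]=3, 3-3=0, 3-3=0, 3-3=0, 3-3=0, 3-3=0 -> [3, 0, 0, 0, 0, 0] (max |s|=3)
Stage 5 (ABS): |3|=3, |0|=0, |0|=0, |0|=0, |0|=0, |0|=0 -> [3, 0, 0, 0, 0, 0] (max |s|=3)
Stage 6 (DIFF): s[0]=3, 0-3=-3, 0-0=0, 0-0=0, 0-0=0, 0-0=0 -> [3, -3, 0, 0, 0, 0] (max |s|=3)
Overall max amplitude: 40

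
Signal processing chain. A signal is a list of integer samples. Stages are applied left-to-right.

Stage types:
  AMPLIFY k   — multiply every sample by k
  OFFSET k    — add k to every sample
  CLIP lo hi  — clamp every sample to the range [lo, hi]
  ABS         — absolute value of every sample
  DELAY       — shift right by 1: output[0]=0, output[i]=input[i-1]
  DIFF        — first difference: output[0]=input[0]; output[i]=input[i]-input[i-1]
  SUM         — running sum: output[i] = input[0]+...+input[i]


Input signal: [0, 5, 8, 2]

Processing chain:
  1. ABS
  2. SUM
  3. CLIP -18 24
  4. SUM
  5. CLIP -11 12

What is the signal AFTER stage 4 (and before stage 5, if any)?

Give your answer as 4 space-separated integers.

Input: [0, 5, 8, 2]
Stage 1 (ABS): |0|=0, |5|=5, |8|=8, |2|=2 -> [0, 5, 8, 2]
Stage 2 (SUM): sum[0..0]=0, sum[0..1]=5, sum[0..2]=13, sum[0..3]=15 -> [0, 5, 13, 15]
Stage 3 (CLIP -18 24): clip(0,-18,24)=0, clip(5,-18,24)=5, clip(13,-18,24)=13, clip(15,-18,24)=15 -> [0, 5, 13, 15]
Stage 4 (SUM): sum[0..0]=0, sum[0..1]=5, sum[0..2]=18, sum[0..3]=33 -> [0, 5, 18, 33]

Answer: 0 5 18 33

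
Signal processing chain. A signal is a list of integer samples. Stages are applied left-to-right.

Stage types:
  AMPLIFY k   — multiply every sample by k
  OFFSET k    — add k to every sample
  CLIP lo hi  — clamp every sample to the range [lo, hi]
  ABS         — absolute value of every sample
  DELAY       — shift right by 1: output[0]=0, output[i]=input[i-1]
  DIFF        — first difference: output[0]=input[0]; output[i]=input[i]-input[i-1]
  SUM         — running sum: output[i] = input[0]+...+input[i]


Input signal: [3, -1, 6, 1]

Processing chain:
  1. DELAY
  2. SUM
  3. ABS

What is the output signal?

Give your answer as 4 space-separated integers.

Answer: 0 3 2 8

Derivation:
Input: [3, -1, 6, 1]
Stage 1 (DELAY): [0, 3, -1, 6] = [0, 3, -1, 6] -> [0, 3, -1, 6]
Stage 2 (SUM): sum[0..0]=0, sum[0..1]=3, sum[0..2]=2, sum[0..3]=8 -> [0, 3, 2, 8]
Stage 3 (ABS): |0|=0, |3|=3, |2|=2, |8|=8 -> [0, 3, 2, 8]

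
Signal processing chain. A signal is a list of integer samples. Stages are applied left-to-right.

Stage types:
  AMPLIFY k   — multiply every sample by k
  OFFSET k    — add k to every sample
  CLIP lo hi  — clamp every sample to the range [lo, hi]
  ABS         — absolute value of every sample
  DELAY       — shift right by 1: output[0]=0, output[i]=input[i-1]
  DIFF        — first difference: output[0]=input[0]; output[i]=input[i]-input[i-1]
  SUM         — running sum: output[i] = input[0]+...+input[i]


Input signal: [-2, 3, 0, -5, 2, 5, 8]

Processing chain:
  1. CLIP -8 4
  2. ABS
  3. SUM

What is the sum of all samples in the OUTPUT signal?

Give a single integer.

Input: [-2, 3, 0, -5, 2, 5, 8]
Stage 1 (CLIP -8 4): clip(-2,-8,4)=-2, clip(3,-8,4)=3, clip(0,-8,4)=0, clip(-5,-8,4)=-5, clip(2,-8,4)=2, clip(5,-8,4)=4, clip(8,-8,4)=4 -> [-2, 3, 0, -5, 2, 4, 4]
Stage 2 (ABS): |-2|=2, |3|=3, |0|=0, |-5|=5, |2|=2, |4|=4, |4|=4 -> [2, 3, 0, 5, 2, 4, 4]
Stage 3 (SUM): sum[0..0]=2, sum[0..1]=5, sum[0..2]=5, sum[0..3]=10, sum[0..4]=12, sum[0..5]=16, sum[0..6]=20 -> [2, 5, 5, 10, 12, 16, 20]
Output sum: 70

Answer: 70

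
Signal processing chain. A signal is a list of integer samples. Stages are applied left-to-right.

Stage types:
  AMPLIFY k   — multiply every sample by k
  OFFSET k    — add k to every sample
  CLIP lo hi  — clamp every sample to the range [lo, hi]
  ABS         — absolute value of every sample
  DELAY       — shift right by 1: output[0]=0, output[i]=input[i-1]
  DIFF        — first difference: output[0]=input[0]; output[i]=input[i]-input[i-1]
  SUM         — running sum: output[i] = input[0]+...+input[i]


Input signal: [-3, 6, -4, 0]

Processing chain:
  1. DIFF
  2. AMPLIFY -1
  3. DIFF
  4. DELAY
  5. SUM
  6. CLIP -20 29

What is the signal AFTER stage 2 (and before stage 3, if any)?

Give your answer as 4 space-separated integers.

Answer: 3 -9 10 -4

Derivation:
Input: [-3, 6, -4, 0]
Stage 1 (DIFF): s[0]=-3, 6--3=9, -4-6=-10, 0--4=4 -> [-3, 9, -10, 4]
Stage 2 (AMPLIFY -1): -3*-1=3, 9*-1=-9, -10*-1=10, 4*-1=-4 -> [3, -9, 10, -4]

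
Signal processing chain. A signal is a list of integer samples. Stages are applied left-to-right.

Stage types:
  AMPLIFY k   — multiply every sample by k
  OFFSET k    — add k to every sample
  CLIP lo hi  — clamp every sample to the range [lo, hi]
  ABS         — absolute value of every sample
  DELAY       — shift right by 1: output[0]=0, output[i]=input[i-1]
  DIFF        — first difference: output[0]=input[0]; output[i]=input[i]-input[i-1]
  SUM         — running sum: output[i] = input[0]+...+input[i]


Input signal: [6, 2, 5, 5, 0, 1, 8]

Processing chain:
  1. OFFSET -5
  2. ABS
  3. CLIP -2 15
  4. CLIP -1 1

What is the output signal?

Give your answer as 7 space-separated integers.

Answer: 1 1 0 0 1 1 1

Derivation:
Input: [6, 2, 5, 5, 0, 1, 8]
Stage 1 (OFFSET -5): 6+-5=1, 2+-5=-3, 5+-5=0, 5+-5=0, 0+-5=-5, 1+-5=-4, 8+-5=3 -> [1, -3, 0, 0, -5, -4, 3]
Stage 2 (ABS): |1|=1, |-3|=3, |0|=0, |0|=0, |-5|=5, |-4|=4, |3|=3 -> [1, 3, 0, 0, 5, 4, 3]
Stage 3 (CLIP -2 15): clip(1,-2,15)=1, clip(3,-2,15)=3, clip(0,-2,15)=0, clip(0,-2,15)=0, clip(5,-2,15)=5, clip(4,-2,15)=4, clip(3,-2,15)=3 -> [1, 3, 0, 0, 5, 4, 3]
Stage 4 (CLIP -1 1): clip(1,-1,1)=1, clip(3,-1,1)=1, clip(0,-1,1)=0, clip(0,-1,1)=0, clip(5,-1,1)=1, clip(4,-1,1)=1, clip(3,-1,1)=1 -> [1, 1, 0, 0, 1, 1, 1]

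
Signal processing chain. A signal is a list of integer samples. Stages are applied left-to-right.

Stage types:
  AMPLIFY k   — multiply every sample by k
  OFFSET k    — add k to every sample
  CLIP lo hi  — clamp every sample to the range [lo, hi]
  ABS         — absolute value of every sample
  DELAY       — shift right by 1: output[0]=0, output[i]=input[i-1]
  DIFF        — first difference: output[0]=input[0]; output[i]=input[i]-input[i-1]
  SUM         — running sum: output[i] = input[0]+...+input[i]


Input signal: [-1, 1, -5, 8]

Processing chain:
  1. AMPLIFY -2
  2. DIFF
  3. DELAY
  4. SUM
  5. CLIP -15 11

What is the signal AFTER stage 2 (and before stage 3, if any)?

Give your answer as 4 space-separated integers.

Input: [-1, 1, -5, 8]
Stage 1 (AMPLIFY -2): -1*-2=2, 1*-2=-2, -5*-2=10, 8*-2=-16 -> [2, -2, 10, -16]
Stage 2 (DIFF): s[0]=2, -2-2=-4, 10--2=12, -16-10=-26 -> [2, -4, 12, -26]

Answer: 2 -4 12 -26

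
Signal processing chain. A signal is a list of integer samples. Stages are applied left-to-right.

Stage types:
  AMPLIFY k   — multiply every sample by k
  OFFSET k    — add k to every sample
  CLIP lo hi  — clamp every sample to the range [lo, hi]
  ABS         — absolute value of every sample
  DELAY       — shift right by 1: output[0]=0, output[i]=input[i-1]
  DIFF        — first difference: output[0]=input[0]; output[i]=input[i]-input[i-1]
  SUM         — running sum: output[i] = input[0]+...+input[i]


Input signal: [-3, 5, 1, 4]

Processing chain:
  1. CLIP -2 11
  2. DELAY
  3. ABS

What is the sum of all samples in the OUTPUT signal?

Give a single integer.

Answer: 8

Derivation:
Input: [-3, 5, 1, 4]
Stage 1 (CLIP -2 11): clip(-3,-2,11)=-2, clip(5,-2,11)=5, clip(1,-2,11)=1, clip(4,-2,11)=4 -> [-2, 5, 1, 4]
Stage 2 (DELAY): [0, -2, 5, 1] = [0, -2, 5, 1] -> [0, -2, 5, 1]
Stage 3 (ABS): |0|=0, |-2|=2, |5|=5, |1|=1 -> [0, 2, 5, 1]
Output sum: 8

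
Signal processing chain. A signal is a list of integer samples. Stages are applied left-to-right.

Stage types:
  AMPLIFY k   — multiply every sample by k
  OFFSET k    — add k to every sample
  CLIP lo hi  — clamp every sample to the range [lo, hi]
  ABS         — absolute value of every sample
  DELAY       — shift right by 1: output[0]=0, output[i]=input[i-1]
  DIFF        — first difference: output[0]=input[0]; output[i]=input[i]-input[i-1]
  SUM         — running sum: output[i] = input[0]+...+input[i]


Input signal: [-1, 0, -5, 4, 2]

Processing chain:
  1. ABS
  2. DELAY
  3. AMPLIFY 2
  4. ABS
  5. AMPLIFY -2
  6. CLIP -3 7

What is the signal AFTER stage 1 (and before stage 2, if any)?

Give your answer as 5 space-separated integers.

Input: [-1, 0, -5, 4, 2]
Stage 1 (ABS): |-1|=1, |0|=0, |-5|=5, |4|=4, |2|=2 -> [1, 0, 5, 4, 2]

Answer: 1 0 5 4 2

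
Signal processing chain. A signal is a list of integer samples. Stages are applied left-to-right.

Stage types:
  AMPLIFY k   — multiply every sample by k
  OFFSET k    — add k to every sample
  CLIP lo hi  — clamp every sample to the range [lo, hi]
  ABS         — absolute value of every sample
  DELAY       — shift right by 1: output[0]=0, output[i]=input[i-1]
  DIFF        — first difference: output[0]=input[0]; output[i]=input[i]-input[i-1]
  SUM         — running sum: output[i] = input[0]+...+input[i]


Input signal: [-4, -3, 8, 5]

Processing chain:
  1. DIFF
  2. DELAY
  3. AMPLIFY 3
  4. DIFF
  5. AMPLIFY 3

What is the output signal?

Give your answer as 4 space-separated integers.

Input: [-4, -3, 8, 5]
Stage 1 (DIFF): s[0]=-4, -3--4=1, 8--3=11, 5-8=-3 -> [-4, 1, 11, -3]
Stage 2 (DELAY): [0, -4, 1, 11] = [0, -4, 1, 11] -> [0, -4, 1, 11]
Stage 3 (AMPLIFY 3): 0*3=0, -4*3=-12, 1*3=3, 11*3=33 -> [0, -12, 3, 33]
Stage 4 (DIFF): s[0]=0, -12-0=-12, 3--12=15, 33-3=30 -> [0, -12, 15, 30]
Stage 5 (AMPLIFY 3): 0*3=0, -12*3=-36, 15*3=45, 30*3=90 -> [0, -36, 45, 90]

Answer: 0 -36 45 90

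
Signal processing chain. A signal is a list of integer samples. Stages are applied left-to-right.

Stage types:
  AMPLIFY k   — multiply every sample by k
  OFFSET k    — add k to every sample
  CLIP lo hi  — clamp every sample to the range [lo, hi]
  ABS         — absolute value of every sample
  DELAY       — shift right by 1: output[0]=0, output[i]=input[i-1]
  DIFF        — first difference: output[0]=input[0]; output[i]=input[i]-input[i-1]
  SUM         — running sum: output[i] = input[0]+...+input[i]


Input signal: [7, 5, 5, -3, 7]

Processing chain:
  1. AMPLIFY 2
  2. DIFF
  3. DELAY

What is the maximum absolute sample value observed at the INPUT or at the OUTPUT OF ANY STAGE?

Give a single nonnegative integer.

Input: [7, 5, 5, -3, 7] (max |s|=7)
Stage 1 (AMPLIFY 2): 7*2=14, 5*2=10, 5*2=10, -3*2=-6, 7*2=14 -> [14, 10, 10, -6, 14] (max |s|=14)
Stage 2 (DIFF): s[0]=14, 10-14=-4, 10-10=0, -6-10=-16, 14--6=20 -> [14, -4, 0, -16, 20] (max |s|=20)
Stage 3 (DELAY): [0, 14, -4, 0, -16] = [0, 14, -4, 0, -16] -> [0, 14, -4, 0, -16] (max |s|=16)
Overall max amplitude: 20

Answer: 20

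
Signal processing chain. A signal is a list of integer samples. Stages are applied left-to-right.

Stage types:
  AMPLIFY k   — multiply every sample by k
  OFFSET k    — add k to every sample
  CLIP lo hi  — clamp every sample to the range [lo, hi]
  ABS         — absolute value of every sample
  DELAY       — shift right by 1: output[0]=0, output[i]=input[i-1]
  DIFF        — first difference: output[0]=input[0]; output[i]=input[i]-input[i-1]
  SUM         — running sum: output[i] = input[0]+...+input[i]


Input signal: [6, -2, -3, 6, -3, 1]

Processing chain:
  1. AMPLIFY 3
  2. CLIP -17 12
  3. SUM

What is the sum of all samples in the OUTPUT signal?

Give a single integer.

Answer: 27

Derivation:
Input: [6, -2, -3, 6, -3, 1]
Stage 1 (AMPLIFY 3): 6*3=18, -2*3=-6, -3*3=-9, 6*3=18, -3*3=-9, 1*3=3 -> [18, -6, -9, 18, -9, 3]
Stage 2 (CLIP -17 12): clip(18,-17,12)=12, clip(-6,-17,12)=-6, clip(-9,-17,12)=-9, clip(18,-17,12)=12, clip(-9,-17,12)=-9, clip(3,-17,12)=3 -> [12, -6, -9, 12, -9, 3]
Stage 3 (SUM): sum[0..0]=12, sum[0..1]=6, sum[0..2]=-3, sum[0..3]=9, sum[0..4]=0, sum[0..5]=3 -> [12, 6, -3, 9, 0, 3]
Output sum: 27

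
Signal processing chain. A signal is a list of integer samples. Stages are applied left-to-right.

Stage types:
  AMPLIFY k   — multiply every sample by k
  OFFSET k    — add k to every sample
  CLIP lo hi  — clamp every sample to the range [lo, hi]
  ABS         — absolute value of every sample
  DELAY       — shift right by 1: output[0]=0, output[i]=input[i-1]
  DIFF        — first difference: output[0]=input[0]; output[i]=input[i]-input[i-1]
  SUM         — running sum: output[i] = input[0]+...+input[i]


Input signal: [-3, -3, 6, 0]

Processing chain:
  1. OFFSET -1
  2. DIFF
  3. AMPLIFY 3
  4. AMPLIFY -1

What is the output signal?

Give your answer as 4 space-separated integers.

Input: [-3, -3, 6, 0]
Stage 1 (OFFSET -1): -3+-1=-4, -3+-1=-4, 6+-1=5, 0+-1=-1 -> [-4, -4, 5, -1]
Stage 2 (DIFF): s[0]=-4, -4--4=0, 5--4=9, -1-5=-6 -> [-4, 0, 9, -6]
Stage 3 (AMPLIFY 3): -4*3=-12, 0*3=0, 9*3=27, -6*3=-18 -> [-12, 0, 27, -18]
Stage 4 (AMPLIFY -1): -12*-1=12, 0*-1=0, 27*-1=-27, -18*-1=18 -> [12, 0, -27, 18]

Answer: 12 0 -27 18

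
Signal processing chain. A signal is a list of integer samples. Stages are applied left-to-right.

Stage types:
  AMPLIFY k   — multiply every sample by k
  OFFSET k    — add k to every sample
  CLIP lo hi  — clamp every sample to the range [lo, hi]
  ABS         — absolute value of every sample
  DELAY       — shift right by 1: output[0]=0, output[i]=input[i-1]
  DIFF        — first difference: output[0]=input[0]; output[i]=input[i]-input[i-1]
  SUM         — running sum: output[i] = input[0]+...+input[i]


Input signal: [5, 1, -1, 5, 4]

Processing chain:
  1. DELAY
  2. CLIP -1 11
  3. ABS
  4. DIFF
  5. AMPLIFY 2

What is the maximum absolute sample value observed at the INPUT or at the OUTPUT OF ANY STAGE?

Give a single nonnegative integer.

Answer: 10

Derivation:
Input: [5, 1, -1, 5, 4] (max |s|=5)
Stage 1 (DELAY): [0, 5, 1, -1, 5] = [0, 5, 1, -1, 5] -> [0, 5, 1, -1, 5] (max |s|=5)
Stage 2 (CLIP -1 11): clip(0,-1,11)=0, clip(5,-1,11)=5, clip(1,-1,11)=1, clip(-1,-1,11)=-1, clip(5,-1,11)=5 -> [0, 5, 1, -1, 5] (max |s|=5)
Stage 3 (ABS): |0|=0, |5|=5, |1|=1, |-1|=1, |5|=5 -> [0, 5, 1, 1, 5] (max |s|=5)
Stage 4 (DIFF): s[0]=0, 5-0=5, 1-5=-4, 1-1=0, 5-1=4 -> [0, 5, -4, 0, 4] (max |s|=5)
Stage 5 (AMPLIFY 2): 0*2=0, 5*2=10, -4*2=-8, 0*2=0, 4*2=8 -> [0, 10, -8, 0, 8] (max |s|=10)
Overall max amplitude: 10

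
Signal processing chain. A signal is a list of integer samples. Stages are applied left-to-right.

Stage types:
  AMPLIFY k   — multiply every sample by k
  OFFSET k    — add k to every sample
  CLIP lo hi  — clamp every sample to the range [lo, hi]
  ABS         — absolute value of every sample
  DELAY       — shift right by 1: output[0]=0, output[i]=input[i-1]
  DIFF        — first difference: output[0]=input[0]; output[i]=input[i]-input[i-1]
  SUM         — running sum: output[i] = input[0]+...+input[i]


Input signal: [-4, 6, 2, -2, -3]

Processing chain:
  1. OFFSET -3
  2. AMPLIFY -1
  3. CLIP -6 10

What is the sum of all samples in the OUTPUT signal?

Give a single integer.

Answer: 16

Derivation:
Input: [-4, 6, 2, -2, -3]
Stage 1 (OFFSET -3): -4+-3=-7, 6+-3=3, 2+-3=-1, -2+-3=-5, -3+-3=-6 -> [-7, 3, -1, -5, -6]
Stage 2 (AMPLIFY -1): -7*-1=7, 3*-1=-3, -1*-1=1, -5*-1=5, -6*-1=6 -> [7, -3, 1, 5, 6]
Stage 3 (CLIP -6 10): clip(7,-6,10)=7, clip(-3,-6,10)=-3, clip(1,-6,10)=1, clip(5,-6,10)=5, clip(6,-6,10)=6 -> [7, -3, 1, 5, 6]
Output sum: 16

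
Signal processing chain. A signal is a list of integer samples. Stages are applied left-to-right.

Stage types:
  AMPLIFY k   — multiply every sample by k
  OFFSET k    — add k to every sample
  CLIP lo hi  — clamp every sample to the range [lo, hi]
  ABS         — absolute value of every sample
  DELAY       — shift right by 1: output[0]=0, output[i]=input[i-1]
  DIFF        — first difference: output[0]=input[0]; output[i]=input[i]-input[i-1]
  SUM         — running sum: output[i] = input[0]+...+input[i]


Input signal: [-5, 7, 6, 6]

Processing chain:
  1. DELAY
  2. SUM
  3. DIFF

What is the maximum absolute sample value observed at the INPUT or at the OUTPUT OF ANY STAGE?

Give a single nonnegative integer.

Answer: 8

Derivation:
Input: [-5, 7, 6, 6] (max |s|=7)
Stage 1 (DELAY): [0, -5, 7, 6] = [0, -5, 7, 6] -> [0, -5, 7, 6] (max |s|=7)
Stage 2 (SUM): sum[0..0]=0, sum[0..1]=-5, sum[0..2]=2, sum[0..3]=8 -> [0, -5, 2, 8] (max |s|=8)
Stage 3 (DIFF): s[0]=0, -5-0=-5, 2--5=7, 8-2=6 -> [0, -5, 7, 6] (max |s|=7)
Overall max amplitude: 8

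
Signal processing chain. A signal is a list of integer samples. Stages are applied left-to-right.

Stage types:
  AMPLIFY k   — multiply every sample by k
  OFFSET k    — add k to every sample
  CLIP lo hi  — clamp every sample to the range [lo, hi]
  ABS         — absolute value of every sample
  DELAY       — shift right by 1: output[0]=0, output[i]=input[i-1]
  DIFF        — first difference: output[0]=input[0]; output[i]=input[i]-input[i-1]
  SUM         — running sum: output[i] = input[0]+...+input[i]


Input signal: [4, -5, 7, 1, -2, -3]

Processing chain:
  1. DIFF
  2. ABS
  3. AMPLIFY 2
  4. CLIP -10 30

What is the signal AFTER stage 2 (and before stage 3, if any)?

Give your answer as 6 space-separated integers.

Input: [4, -5, 7, 1, -2, -3]
Stage 1 (DIFF): s[0]=4, -5-4=-9, 7--5=12, 1-7=-6, -2-1=-3, -3--2=-1 -> [4, -9, 12, -6, -3, -1]
Stage 2 (ABS): |4|=4, |-9|=9, |12|=12, |-6|=6, |-3|=3, |-1|=1 -> [4, 9, 12, 6, 3, 1]

Answer: 4 9 12 6 3 1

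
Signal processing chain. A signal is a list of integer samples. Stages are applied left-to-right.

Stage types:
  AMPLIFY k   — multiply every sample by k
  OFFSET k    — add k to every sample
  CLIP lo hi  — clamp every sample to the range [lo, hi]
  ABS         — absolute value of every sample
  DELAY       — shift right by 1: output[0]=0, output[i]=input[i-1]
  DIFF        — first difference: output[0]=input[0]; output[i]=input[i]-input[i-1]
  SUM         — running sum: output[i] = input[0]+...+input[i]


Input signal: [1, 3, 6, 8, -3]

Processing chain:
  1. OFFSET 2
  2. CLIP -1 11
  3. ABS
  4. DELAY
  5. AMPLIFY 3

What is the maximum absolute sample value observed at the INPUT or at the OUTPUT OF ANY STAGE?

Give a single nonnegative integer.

Input: [1, 3, 6, 8, -3] (max |s|=8)
Stage 1 (OFFSET 2): 1+2=3, 3+2=5, 6+2=8, 8+2=10, -3+2=-1 -> [3, 5, 8, 10, -1] (max |s|=10)
Stage 2 (CLIP -1 11): clip(3,-1,11)=3, clip(5,-1,11)=5, clip(8,-1,11)=8, clip(10,-1,11)=10, clip(-1,-1,11)=-1 -> [3, 5, 8, 10, -1] (max |s|=10)
Stage 3 (ABS): |3|=3, |5|=5, |8|=8, |10|=10, |-1|=1 -> [3, 5, 8, 10, 1] (max |s|=10)
Stage 4 (DELAY): [0, 3, 5, 8, 10] = [0, 3, 5, 8, 10] -> [0, 3, 5, 8, 10] (max |s|=10)
Stage 5 (AMPLIFY 3): 0*3=0, 3*3=9, 5*3=15, 8*3=24, 10*3=30 -> [0, 9, 15, 24, 30] (max |s|=30)
Overall max amplitude: 30

Answer: 30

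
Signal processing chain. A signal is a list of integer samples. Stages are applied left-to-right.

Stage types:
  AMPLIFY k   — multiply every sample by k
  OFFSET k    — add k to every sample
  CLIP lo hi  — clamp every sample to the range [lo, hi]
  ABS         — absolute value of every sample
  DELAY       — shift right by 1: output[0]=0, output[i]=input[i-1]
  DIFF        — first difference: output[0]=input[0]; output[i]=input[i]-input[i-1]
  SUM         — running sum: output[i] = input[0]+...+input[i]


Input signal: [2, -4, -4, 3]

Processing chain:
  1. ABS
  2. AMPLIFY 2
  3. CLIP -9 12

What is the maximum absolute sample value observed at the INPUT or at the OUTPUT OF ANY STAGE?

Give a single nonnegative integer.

Input: [2, -4, -4, 3] (max |s|=4)
Stage 1 (ABS): |2|=2, |-4|=4, |-4|=4, |3|=3 -> [2, 4, 4, 3] (max |s|=4)
Stage 2 (AMPLIFY 2): 2*2=4, 4*2=8, 4*2=8, 3*2=6 -> [4, 8, 8, 6] (max |s|=8)
Stage 3 (CLIP -9 12): clip(4,-9,12)=4, clip(8,-9,12)=8, clip(8,-9,12)=8, clip(6,-9,12)=6 -> [4, 8, 8, 6] (max |s|=8)
Overall max amplitude: 8

Answer: 8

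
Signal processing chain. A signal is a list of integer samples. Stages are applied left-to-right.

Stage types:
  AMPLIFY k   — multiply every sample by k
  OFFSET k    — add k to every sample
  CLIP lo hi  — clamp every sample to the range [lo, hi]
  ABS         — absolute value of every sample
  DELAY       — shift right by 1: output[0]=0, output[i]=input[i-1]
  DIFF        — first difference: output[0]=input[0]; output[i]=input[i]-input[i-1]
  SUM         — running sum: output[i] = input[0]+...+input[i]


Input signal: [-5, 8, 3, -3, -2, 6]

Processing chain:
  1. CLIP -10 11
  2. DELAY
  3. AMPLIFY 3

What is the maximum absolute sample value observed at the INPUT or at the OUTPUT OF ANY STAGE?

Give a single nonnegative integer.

Answer: 24

Derivation:
Input: [-5, 8, 3, -3, -2, 6] (max |s|=8)
Stage 1 (CLIP -10 11): clip(-5,-10,11)=-5, clip(8,-10,11)=8, clip(3,-10,11)=3, clip(-3,-10,11)=-3, clip(-2,-10,11)=-2, clip(6,-10,11)=6 -> [-5, 8, 3, -3, -2, 6] (max |s|=8)
Stage 2 (DELAY): [0, -5, 8, 3, -3, -2] = [0, -5, 8, 3, -3, -2] -> [0, -5, 8, 3, -3, -2] (max |s|=8)
Stage 3 (AMPLIFY 3): 0*3=0, -5*3=-15, 8*3=24, 3*3=9, -3*3=-9, -2*3=-6 -> [0, -15, 24, 9, -9, -6] (max |s|=24)
Overall max amplitude: 24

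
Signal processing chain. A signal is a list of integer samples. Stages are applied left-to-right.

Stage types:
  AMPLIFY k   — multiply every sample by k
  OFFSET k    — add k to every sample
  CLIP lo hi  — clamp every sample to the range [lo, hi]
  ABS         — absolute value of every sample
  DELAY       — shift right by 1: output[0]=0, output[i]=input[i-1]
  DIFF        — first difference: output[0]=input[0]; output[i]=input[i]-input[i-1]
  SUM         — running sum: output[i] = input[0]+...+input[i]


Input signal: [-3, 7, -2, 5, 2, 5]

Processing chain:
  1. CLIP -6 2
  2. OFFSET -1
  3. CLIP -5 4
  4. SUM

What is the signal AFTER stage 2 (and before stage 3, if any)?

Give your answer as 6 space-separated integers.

Answer: -4 1 -3 1 1 1

Derivation:
Input: [-3, 7, -2, 5, 2, 5]
Stage 1 (CLIP -6 2): clip(-3,-6,2)=-3, clip(7,-6,2)=2, clip(-2,-6,2)=-2, clip(5,-6,2)=2, clip(2,-6,2)=2, clip(5,-6,2)=2 -> [-3, 2, -2, 2, 2, 2]
Stage 2 (OFFSET -1): -3+-1=-4, 2+-1=1, -2+-1=-3, 2+-1=1, 2+-1=1, 2+-1=1 -> [-4, 1, -3, 1, 1, 1]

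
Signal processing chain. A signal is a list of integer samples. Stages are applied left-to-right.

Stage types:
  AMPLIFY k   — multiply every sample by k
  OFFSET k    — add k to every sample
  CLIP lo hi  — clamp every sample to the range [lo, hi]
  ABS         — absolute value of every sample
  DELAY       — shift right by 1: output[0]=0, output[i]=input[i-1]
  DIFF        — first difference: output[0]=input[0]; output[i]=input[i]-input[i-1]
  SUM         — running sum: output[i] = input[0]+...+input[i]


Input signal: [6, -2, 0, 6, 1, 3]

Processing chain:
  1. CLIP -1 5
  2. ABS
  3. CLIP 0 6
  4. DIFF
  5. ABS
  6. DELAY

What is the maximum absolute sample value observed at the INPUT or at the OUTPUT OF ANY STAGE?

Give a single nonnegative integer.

Input: [6, -2, 0, 6, 1, 3] (max |s|=6)
Stage 1 (CLIP -1 5): clip(6,-1,5)=5, clip(-2,-1,5)=-1, clip(0,-1,5)=0, clip(6,-1,5)=5, clip(1,-1,5)=1, clip(3,-1,5)=3 -> [5, -1, 0, 5, 1, 3] (max |s|=5)
Stage 2 (ABS): |5|=5, |-1|=1, |0|=0, |5|=5, |1|=1, |3|=3 -> [5, 1, 0, 5, 1, 3] (max |s|=5)
Stage 3 (CLIP 0 6): clip(5,0,6)=5, clip(1,0,6)=1, clip(0,0,6)=0, clip(5,0,6)=5, clip(1,0,6)=1, clip(3,0,6)=3 -> [5, 1, 0, 5, 1, 3] (max |s|=5)
Stage 4 (DIFF): s[0]=5, 1-5=-4, 0-1=-1, 5-0=5, 1-5=-4, 3-1=2 -> [5, -4, -1, 5, -4, 2] (max |s|=5)
Stage 5 (ABS): |5|=5, |-4|=4, |-1|=1, |5|=5, |-4|=4, |2|=2 -> [5, 4, 1, 5, 4, 2] (max |s|=5)
Stage 6 (DELAY): [0, 5, 4, 1, 5, 4] = [0, 5, 4, 1, 5, 4] -> [0, 5, 4, 1, 5, 4] (max |s|=5)
Overall max amplitude: 6

Answer: 6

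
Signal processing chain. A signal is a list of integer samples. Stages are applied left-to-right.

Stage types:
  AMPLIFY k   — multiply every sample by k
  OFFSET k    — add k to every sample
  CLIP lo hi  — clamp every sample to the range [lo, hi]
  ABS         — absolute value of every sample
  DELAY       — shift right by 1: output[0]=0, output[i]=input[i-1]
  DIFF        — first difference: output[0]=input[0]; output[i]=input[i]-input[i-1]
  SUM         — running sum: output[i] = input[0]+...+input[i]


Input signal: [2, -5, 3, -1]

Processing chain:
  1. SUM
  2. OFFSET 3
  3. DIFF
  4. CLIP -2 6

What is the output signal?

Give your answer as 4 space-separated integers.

Input: [2, -5, 3, -1]
Stage 1 (SUM): sum[0..0]=2, sum[0..1]=-3, sum[0..2]=0, sum[0..3]=-1 -> [2, -3, 0, -1]
Stage 2 (OFFSET 3): 2+3=5, -3+3=0, 0+3=3, -1+3=2 -> [5, 0, 3, 2]
Stage 3 (DIFF): s[0]=5, 0-5=-5, 3-0=3, 2-3=-1 -> [5, -5, 3, -1]
Stage 4 (CLIP -2 6): clip(5,-2,6)=5, clip(-5,-2,6)=-2, clip(3,-2,6)=3, clip(-1,-2,6)=-1 -> [5, -2, 3, -1]

Answer: 5 -2 3 -1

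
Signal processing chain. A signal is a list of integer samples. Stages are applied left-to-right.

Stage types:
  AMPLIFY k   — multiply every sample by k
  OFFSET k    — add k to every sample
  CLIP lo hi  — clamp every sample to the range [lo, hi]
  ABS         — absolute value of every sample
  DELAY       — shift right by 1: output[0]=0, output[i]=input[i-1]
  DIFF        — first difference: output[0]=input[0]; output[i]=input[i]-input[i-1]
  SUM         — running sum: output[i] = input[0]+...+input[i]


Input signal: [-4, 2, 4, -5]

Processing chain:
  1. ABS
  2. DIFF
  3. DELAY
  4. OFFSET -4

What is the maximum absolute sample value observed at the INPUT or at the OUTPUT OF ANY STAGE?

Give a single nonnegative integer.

Input: [-4, 2, 4, -5] (max |s|=5)
Stage 1 (ABS): |-4|=4, |2|=2, |4|=4, |-5|=5 -> [4, 2, 4, 5] (max |s|=5)
Stage 2 (DIFF): s[0]=4, 2-4=-2, 4-2=2, 5-4=1 -> [4, -2, 2, 1] (max |s|=4)
Stage 3 (DELAY): [0, 4, -2, 2] = [0, 4, -2, 2] -> [0, 4, -2, 2] (max |s|=4)
Stage 4 (OFFSET -4): 0+-4=-4, 4+-4=0, -2+-4=-6, 2+-4=-2 -> [-4, 0, -6, -2] (max |s|=6)
Overall max amplitude: 6

Answer: 6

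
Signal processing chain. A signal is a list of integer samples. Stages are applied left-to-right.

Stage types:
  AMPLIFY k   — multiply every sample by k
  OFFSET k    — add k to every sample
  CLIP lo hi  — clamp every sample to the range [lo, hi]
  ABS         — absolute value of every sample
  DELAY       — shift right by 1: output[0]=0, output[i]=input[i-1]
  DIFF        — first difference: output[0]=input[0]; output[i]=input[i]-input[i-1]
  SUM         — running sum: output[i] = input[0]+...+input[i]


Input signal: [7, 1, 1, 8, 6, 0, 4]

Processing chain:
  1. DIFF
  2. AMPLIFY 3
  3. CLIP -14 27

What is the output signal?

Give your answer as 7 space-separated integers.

Answer: 21 -14 0 21 -6 -14 12

Derivation:
Input: [7, 1, 1, 8, 6, 0, 4]
Stage 1 (DIFF): s[0]=7, 1-7=-6, 1-1=0, 8-1=7, 6-8=-2, 0-6=-6, 4-0=4 -> [7, -6, 0, 7, -2, -6, 4]
Stage 2 (AMPLIFY 3): 7*3=21, -6*3=-18, 0*3=0, 7*3=21, -2*3=-6, -6*3=-18, 4*3=12 -> [21, -18, 0, 21, -6, -18, 12]
Stage 3 (CLIP -14 27): clip(21,-14,27)=21, clip(-18,-14,27)=-14, clip(0,-14,27)=0, clip(21,-14,27)=21, clip(-6,-14,27)=-6, clip(-18,-14,27)=-14, clip(12,-14,27)=12 -> [21, -14, 0, 21, -6, -14, 12]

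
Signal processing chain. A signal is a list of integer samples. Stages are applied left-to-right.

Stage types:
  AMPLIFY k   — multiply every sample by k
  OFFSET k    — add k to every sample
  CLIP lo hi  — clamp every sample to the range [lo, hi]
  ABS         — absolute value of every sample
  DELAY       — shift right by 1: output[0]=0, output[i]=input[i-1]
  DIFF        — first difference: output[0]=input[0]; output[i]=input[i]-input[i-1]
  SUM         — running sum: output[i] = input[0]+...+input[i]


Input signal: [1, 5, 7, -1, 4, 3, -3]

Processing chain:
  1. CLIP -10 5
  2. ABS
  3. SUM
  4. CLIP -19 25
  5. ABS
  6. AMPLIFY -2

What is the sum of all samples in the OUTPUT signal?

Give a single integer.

Answer: -174

Derivation:
Input: [1, 5, 7, -1, 4, 3, -3]
Stage 1 (CLIP -10 5): clip(1,-10,5)=1, clip(5,-10,5)=5, clip(7,-10,5)=5, clip(-1,-10,5)=-1, clip(4,-10,5)=4, clip(3,-10,5)=3, clip(-3,-10,5)=-3 -> [1, 5, 5, -1, 4, 3, -3]
Stage 2 (ABS): |1|=1, |5|=5, |5|=5, |-1|=1, |4|=4, |3|=3, |-3|=3 -> [1, 5, 5, 1, 4, 3, 3]
Stage 3 (SUM): sum[0..0]=1, sum[0..1]=6, sum[0..2]=11, sum[0..3]=12, sum[0..4]=16, sum[0..5]=19, sum[0..6]=22 -> [1, 6, 11, 12, 16, 19, 22]
Stage 4 (CLIP -19 25): clip(1,-19,25)=1, clip(6,-19,25)=6, clip(11,-19,25)=11, clip(12,-19,25)=12, clip(16,-19,25)=16, clip(19,-19,25)=19, clip(22,-19,25)=22 -> [1, 6, 11, 12, 16, 19, 22]
Stage 5 (ABS): |1|=1, |6|=6, |11|=11, |12|=12, |16|=16, |19|=19, |22|=22 -> [1, 6, 11, 12, 16, 19, 22]
Stage 6 (AMPLIFY -2): 1*-2=-2, 6*-2=-12, 11*-2=-22, 12*-2=-24, 16*-2=-32, 19*-2=-38, 22*-2=-44 -> [-2, -12, -22, -24, -32, -38, -44]
Output sum: -174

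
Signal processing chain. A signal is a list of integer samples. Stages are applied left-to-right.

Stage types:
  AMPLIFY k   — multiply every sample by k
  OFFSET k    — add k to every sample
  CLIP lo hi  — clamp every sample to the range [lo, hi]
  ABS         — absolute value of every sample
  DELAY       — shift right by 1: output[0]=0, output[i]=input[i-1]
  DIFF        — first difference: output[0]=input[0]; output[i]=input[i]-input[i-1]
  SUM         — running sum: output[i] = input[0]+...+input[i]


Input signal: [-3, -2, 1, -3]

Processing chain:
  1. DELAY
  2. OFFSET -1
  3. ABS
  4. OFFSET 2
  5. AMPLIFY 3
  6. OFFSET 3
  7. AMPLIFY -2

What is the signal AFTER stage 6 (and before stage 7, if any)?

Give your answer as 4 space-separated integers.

Input: [-3, -2, 1, -3]
Stage 1 (DELAY): [0, -3, -2, 1] = [0, -3, -2, 1] -> [0, -3, -2, 1]
Stage 2 (OFFSET -1): 0+-1=-1, -3+-1=-4, -2+-1=-3, 1+-1=0 -> [-1, -4, -3, 0]
Stage 3 (ABS): |-1|=1, |-4|=4, |-3|=3, |0|=0 -> [1, 4, 3, 0]
Stage 4 (OFFSET 2): 1+2=3, 4+2=6, 3+2=5, 0+2=2 -> [3, 6, 5, 2]
Stage 5 (AMPLIFY 3): 3*3=9, 6*3=18, 5*3=15, 2*3=6 -> [9, 18, 15, 6]
Stage 6 (OFFSET 3): 9+3=12, 18+3=21, 15+3=18, 6+3=9 -> [12, 21, 18, 9]

Answer: 12 21 18 9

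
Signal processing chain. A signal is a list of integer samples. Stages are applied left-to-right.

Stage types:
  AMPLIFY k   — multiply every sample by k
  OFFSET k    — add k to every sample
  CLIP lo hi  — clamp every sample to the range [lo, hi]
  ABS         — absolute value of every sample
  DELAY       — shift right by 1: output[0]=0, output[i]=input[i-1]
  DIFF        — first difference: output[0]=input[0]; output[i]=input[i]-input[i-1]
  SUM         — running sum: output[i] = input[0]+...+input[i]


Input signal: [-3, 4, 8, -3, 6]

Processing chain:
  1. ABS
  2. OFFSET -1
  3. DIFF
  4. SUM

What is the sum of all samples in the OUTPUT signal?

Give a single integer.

Answer: 19

Derivation:
Input: [-3, 4, 8, -3, 6]
Stage 1 (ABS): |-3|=3, |4|=4, |8|=8, |-3|=3, |6|=6 -> [3, 4, 8, 3, 6]
Stage 2 (OFFSET -1): 3+-1=2, 4+-1=3, 8+-1=7, 3+-1=2, 6+-1=5 -> [2, 3, 7, 2, 5]
Stage 3 (DIFF): s[0]=2, 3-2=1, 7-3=4, 2-7=-5, 5-2=3 -> [2, 1, 4, -5, 3]
Stage 4 (SUM): sum[0..0]=2, sum[0..1]=3, sum[0..2]=7, sum[0..3]=2, sum[0..4]=5 -> [2, 3, 7, 2, 5]
Output sum: 19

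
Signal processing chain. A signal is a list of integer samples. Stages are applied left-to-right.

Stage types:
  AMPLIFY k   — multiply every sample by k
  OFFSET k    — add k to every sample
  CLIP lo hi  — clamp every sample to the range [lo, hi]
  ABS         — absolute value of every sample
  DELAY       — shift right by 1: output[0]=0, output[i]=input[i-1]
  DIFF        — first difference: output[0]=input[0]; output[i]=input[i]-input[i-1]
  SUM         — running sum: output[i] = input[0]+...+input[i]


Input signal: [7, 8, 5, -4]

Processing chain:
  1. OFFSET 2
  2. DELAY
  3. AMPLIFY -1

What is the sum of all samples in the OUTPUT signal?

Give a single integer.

Input: [7, 8, 5, -4]
Stage 1 (OFFSET 2): 7+2=9, 8+2=10, 5+2=7, -4+2=-2 -> [9, 10, 7, -2]
Stage 2 (DELAY): [0, 9, 10, 7] = [0, 9, 10, 7] -> [0, 9, 10, 7]
Stage 3 (AMPLIFY -1): 0*-1=0, 9*-1=-9, 10*-1=-10, 7*-1=-7 -> [0, -9, -10, -7]
Output sum: -26

Answer: -26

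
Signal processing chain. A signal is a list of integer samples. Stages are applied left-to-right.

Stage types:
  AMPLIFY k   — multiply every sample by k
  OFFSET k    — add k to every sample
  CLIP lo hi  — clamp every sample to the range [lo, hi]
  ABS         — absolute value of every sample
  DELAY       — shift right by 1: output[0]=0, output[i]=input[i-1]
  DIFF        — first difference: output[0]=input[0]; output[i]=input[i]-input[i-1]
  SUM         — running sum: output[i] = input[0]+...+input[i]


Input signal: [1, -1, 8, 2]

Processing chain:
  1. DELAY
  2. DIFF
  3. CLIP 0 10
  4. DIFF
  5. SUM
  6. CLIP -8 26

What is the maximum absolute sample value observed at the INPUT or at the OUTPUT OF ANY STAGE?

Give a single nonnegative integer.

Input: [1, -1, 8, 2] (max |s|=8)
Stage 1 (DELAY): [0, 1, -1, 8] = [0, 1, -1, 8] -> [0, 1, -1, 8] (max |s|=8)
Stage 2 (DIFF): s[0]=0, 1-0=1, -1-1=-2, 8--1=9 -> [0, 1, -2, 9] (max |s|=9)
Stage 3 (CLIP 0 10): clip(0,0,10)=0, clip(1,0,10)=1, clip(-2,0,10)=0, clip(9,0,10)=9 -> [0, 1, 0, 9] (max |s|=9)
Stage 4 (DIFF): s[0]=0, 1-0=1, 0-1=-1, 9-0=9 -> [0, 1, -1, 9] (max |s|=9)
Stage 5 (SUM): sum[0..0]=0, sum[0..1]=1, sum[0..2]=0, sum[0..3]=9 -> [0, 1, 0, 9] (max |s|=9)
Stage 6 (CLIP -8 26): clip(0,-8,26)=0, clip(1,-8,26)=1, clip(0,-8,26)=0, clip(9,-8,26)=9 -> [0, 1, 0, 9] (max |s|=9)
Overall max amplitude: 9

Answer: 9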